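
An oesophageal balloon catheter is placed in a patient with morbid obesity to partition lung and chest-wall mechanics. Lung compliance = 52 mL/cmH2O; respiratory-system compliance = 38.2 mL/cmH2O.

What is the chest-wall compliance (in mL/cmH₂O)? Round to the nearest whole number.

1/Ccw = 1/Crs − 1/CL.
1/Ccw = 1/38.2 − 1/52 = 0.006947.
Ccw = 143.95 mL/cmH2O.

144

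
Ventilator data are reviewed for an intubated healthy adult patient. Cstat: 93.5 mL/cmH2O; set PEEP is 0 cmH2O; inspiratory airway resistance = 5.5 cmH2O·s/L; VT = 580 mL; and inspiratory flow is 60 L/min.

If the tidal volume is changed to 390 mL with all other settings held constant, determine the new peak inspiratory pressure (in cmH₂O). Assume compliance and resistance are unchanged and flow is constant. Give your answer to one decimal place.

9.7

Flow: 60 L/min ÷ 60 = 1 L/s.
PIP = Vt/C + R·V̇ + PEEP (constant-flow equation of motion).
Only the elastic term changes: ΔPIP = ΔVt / C = (390 − 580) / 93.5 = -2.032 cmH2O.
Original PIP = 580/93.5 + 5.5×1 + 0 = 11.703 cmH2O; new PIP = 11.703 + (-2.032) = 9.671 cmH2O.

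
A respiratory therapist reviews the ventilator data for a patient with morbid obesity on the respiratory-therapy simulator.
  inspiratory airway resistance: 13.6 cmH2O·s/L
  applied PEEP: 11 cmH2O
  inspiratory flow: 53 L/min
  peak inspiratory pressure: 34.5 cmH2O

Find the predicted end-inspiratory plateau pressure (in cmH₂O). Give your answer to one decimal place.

Flow: 53 L/min ÷ 60 = 0.8833 L/s.
Pplat = PIP − Raw × flow = 34.5 − 13.6 × 0.8833 = 34.5 − 12.013 = 22.487 cmH2O.

22.5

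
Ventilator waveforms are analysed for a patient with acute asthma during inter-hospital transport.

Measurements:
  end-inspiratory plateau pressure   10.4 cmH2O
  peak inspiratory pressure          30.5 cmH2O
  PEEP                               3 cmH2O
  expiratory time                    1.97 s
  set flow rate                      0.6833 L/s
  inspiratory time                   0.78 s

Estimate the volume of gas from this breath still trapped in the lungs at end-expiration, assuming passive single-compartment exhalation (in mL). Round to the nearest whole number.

Vt = flow × Ti = 0.6833 L/s × 0.78 s × 1000 mL/L = 532.97 mL.
R = (PIP − Pplat)/V̇ = (30.5 − 10.4) / 0.6833 = 20.1/0.6833 = 29.416 cmH2O·s/L.
C = Vt/(Pplat − PEEP) = 532.97 / (10.4 − 3) = 532.97/7.4 = 72.023 mL/cmH2O.
τ = R × C = 29.416 × 0.07202 L/cmH2O = 2.119 s.
Fraction remaining = e^(−Te/τ) = e^(−1.97/2.119) = 0.3947.
Trapped volume = 532.97 × 0.3947 = 210.36 mL.

210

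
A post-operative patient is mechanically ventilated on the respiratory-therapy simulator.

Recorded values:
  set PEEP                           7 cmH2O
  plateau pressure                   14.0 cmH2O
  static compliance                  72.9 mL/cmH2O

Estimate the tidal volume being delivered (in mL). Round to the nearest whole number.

Vt = Cstat × (Pplat − PEEP) = 72.9 × (14.0 − 7) = 72.9 × 7.0 = 510.3 mL.

510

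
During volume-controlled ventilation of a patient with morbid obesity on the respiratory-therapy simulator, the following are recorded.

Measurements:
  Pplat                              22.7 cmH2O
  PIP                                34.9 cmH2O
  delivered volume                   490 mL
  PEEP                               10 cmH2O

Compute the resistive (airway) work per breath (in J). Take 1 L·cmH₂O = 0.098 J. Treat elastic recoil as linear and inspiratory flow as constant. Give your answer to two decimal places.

With constant inspiratory flow the resistive pressure is constant at PIP − Pplat = 34.9 − 22.7 = 12.2 cmH2O, so resistive work = 12.2 × 0.490 = 5.978 L·cmH2O.
× 0.098 J/(L·cmH2O) → 0.5858 J.

0.59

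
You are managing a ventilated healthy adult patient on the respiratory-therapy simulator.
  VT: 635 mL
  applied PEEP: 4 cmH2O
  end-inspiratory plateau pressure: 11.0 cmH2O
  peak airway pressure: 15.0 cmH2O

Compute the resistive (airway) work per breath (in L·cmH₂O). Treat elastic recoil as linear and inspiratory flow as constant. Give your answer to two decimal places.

With constant inspiratory flow the resistive pressure is constant at PIP − Pplat = 15.0 − 11.0 = 4.0 cmH2O, so resistive work = 4.0 × 0.635 = 2.54 L·cmH2O.

2.54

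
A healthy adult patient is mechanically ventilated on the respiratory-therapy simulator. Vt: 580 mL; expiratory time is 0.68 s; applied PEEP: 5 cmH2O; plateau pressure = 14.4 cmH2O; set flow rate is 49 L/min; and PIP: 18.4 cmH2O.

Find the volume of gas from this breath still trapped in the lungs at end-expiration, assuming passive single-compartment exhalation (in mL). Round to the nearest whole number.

61

Flow: 49 L/min ÷ 60 = 0.8167 L/s.
R = (PIP − Pplat)/V̇ = (18.4 − 14.4) / 0.8167 = 4.0/0.8167 = 4.898 cmH2O·s/L.
C = Vt/(Pplat − PEEP) = 580.0 / (14.4 − 5) = 580.0/9.4 = 61.702 mL/cmH2O.
τ = R × C = 4.898 × 0.0617 L/cmH2O = 0.3022 s.
Fraction remaining = e^(−Te/τ) = e^(−0.68/0.3022) = 0.1054.
Trapped volume = 580.0 × 0.1054 = 61.132 mL.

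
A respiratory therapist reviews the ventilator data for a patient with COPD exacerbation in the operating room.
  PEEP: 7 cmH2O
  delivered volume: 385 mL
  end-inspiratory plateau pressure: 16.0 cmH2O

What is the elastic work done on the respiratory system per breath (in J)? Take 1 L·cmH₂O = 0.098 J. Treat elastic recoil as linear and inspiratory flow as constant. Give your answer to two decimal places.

0.17

Elastic work ≈ ½ × (Pplat − PEEP) × Vt = 0.5 × (16.0 − 7) × 0.385 L = 0.5 × 9.0 × 0.385 = 1.733 L·cmH2O.
× 0.098 J/(L·cmH2O) → 0.1698 J.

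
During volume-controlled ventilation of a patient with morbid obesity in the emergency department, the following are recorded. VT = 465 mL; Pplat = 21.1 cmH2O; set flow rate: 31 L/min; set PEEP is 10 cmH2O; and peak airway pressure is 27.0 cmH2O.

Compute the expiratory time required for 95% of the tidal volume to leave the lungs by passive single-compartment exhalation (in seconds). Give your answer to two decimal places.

1.43

Flow: 31 L/min ÷ 60 = 0.5167 L/s.
R = (PIP − Pplat)/V̇ = (27.0 − 21.1) / 0.5167 = 5.9/0.5167 = 11.419 cmH2O·s/L.
C = Vt/(Pplat − PEEP) = 465.0 / (21.1 − 10) = 465.0/11.1 = 41.892 mL/cmH2O.
τ = R × C = 11.419 × 0.04189 L/cmH2O = 0.4783 s.
t = −τ·ln(1 − 0.95) = −0.4783·ln(0.05) = 1.433 s.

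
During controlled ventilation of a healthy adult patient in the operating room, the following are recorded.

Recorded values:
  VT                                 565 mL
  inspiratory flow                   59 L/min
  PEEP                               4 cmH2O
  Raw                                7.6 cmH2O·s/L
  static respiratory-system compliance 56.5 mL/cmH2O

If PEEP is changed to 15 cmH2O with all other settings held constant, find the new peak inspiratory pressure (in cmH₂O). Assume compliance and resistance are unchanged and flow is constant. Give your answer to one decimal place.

Flow: 59 L/min ÷ 60 = 0.9833 L/s.
PIP = Vt/C + R·V̇ + PEEP (constant-flow equation of motion).
Only the baseline term changes: ΔPIP = ΔPEEP = 15 − 4 = 11.0 cmH2O.
Original PIP = 565/56.5 + 7.6×0.9833 + 4 = 21.473 cmH2O; new PIP = 21.473 + (11.0) = 32.473 cmH2O.

32.5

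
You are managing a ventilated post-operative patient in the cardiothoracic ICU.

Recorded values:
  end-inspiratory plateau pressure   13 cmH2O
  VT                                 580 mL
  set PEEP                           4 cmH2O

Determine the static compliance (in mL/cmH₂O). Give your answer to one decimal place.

64.4

Cstat = Vt / (Pplat − PEEP) = 580 / (13 − 4) = 580 / 9.0 = 64.444 mL/cmH2O.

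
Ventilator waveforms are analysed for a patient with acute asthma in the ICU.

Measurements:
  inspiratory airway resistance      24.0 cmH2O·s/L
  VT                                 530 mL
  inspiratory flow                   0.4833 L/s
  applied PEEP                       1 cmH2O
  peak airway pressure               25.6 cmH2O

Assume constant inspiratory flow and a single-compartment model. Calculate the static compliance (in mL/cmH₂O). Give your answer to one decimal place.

40.8

Equation of motion (constant flow): PIP = Vt/C + R·V̇ + PEEP.
Vt/C = PIP − R·V̇ − PEEP = 25.6 − 24.0×0.4833 − 1 = 25.6 − 11.599 − 1 = 13.001 cmH2O.
C = Vt / 13.001 = 530 / 13.001 = 40.766 mL/cmH2O.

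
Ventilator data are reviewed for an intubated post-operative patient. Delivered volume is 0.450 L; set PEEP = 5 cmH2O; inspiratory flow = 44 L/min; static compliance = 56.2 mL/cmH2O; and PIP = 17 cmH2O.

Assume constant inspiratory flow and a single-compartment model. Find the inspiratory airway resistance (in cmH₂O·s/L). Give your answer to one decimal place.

Flow: 44 L/min ÷ 60 = 0.7333 L/s.
Equation of motion (constant flow): PIP = Vt/C + R·V̇ + PEEP.
R·V̇ = PIP − Vt/C − PEEP = 17 − 450/56.2 − 5 = 17 − 8.007 − 5 = 3.993 cmH2O.
R = 3.993 / 0.7333 = 5.445 cmH2O·s/L.

5.4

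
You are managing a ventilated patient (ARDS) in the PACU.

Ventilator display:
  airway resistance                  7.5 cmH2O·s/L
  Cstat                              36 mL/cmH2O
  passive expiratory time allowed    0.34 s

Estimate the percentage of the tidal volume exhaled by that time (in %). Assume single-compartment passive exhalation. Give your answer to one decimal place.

τ = R × C = 7.5 × 36 mL/cmH2O = 7.5 × 0.036 L/cmH2O = 0.27 s.
Passive exhalation: V(t)/V₀ = e^(−t/τ) = e^(−0.34/0.27) = 0.2839.
Fraction exhaled = 1 − 0.2839 = 0.7161 → 71.61%.

71.6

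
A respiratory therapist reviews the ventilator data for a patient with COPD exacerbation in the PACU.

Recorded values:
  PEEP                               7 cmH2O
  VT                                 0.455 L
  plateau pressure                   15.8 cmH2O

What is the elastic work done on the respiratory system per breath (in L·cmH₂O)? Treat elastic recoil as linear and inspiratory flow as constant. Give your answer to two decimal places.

2.00

Elastic work ≈ ½ × (Pplat − PEEP) × Vt = 0.5 × (15.8 − 7) × 0.455 L = 0.5 × 8.8 × 0.455 = 2.002 L·cmH2O.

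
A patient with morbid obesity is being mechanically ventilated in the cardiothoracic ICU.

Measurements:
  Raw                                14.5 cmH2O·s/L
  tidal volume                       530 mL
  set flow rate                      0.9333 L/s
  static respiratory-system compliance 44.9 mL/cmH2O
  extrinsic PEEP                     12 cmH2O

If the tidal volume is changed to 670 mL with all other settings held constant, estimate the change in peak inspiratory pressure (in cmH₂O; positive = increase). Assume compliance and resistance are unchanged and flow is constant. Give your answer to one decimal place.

PIP = Vt/C + R·V̇ + PEEP (constant-flow equation of motion).
Only the elastic term changes: ΔPIP = ΔVt / C = (670 − 530) / 44.9 = 3.118 cmH2O.

3.1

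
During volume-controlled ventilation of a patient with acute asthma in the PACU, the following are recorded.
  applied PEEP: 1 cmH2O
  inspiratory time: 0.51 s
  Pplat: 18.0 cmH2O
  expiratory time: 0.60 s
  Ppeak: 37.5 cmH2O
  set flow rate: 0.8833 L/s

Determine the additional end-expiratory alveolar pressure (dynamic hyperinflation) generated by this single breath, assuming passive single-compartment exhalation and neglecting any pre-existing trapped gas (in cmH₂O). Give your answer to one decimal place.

6.1

Vt = flow × Ti = 0.8833 L/s × 0.51 s × 1000 mL/L = 450.48 mL.
R = (PIP − Pplat)/V̇ = (37.5 − 18.0) / 0.8833 = 19.5/0.8833 = 22.076 cmH2O·s/L.
C = Vt/(Pplat − PEEP) = 450.48 / (18.0 − 1) = 450.48/17.0 = 26.499 mL/cmH2O.
τ = R × C = 22.076 × 0.0265 L/cmH2O = 0.585 s.
Fraction remaining = e^(−Te/τ) = e^(−0.60/0.585) = 0.3586; trapped volume = 450.48 × 0.3586 = 161.54 mL.
Additional alveolar pressure from trapping ≈ V_trapped / C = 161.54 / 26.499 = 6.096 cmH2O.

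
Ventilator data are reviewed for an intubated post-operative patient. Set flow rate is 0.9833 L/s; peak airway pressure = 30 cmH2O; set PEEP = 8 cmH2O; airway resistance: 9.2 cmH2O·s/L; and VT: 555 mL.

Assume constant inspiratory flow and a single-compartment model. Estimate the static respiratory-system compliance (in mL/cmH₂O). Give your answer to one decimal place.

42.8

Equation of motion (constant flow): PIP = Vt/C + R·V̇ + PEEP.
Vt/C = PIP − R·V̇ − PEEP = 30 − 9.2×0.9833 − 8 = 30 − 9.046 − 8 = 12.954 cmH2O.
C = Vt / 12.954 = 555 / 12.954 = 42.844 mL/cmH2O.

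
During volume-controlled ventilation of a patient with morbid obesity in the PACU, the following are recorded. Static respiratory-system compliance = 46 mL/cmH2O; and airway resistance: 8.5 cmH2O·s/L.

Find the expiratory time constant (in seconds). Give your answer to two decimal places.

τ = R × C = 8.5 × 46 mL/cmH2O = 8.5 × 0.046 L/cmH2O = 0.391 s.

0.39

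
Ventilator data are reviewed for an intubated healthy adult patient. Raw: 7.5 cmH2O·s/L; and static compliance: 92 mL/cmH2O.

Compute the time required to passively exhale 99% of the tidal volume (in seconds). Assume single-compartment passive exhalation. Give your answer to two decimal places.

3.18

τ = R × C = 7.5 × 92 mL/cmH2O = 7.5 × 0.092 L/cmH2O = 0.69 s.
Exhaled fraction f = 1 − e^(−t/τ) → t = −τ·ln(1 − f) = −0.69·ln(0.01) = 3.178 s.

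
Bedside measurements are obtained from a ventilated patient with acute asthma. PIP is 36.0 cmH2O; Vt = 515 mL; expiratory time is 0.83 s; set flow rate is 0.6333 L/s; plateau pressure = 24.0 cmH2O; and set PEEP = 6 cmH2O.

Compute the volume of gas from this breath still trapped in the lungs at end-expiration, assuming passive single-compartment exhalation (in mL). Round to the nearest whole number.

111

R = (PIP − Pplat)/V̇ = (36.0 − 24.0) / 0.6333 = 12.0/0.6333 = 18.948 cmH2O·s/L.
C = Vt/(Pplat − PEEP) = 515.0 / (24.0 − 6) = 515.0/18.0 = 28.611 mL/cmH2O.
τ = R × C = 18.948 × 0.02861 L/cmH2O = 0.5421 s.
Fraction remaining = e^(−Te/τ) = e^(−0.83/0.5421) = 0.2163.
Trapped volume = 515.0 × 0.2163 = 111.39 mL.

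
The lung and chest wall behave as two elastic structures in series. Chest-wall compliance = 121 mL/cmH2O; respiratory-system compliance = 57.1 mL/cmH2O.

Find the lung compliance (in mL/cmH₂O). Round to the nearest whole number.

108

1/CL = 1/Crs − 1/Ccw.
1/CL = 1/57.1 − 1/121 = 0.009249.
CL = 108.12 mL/cmH2O.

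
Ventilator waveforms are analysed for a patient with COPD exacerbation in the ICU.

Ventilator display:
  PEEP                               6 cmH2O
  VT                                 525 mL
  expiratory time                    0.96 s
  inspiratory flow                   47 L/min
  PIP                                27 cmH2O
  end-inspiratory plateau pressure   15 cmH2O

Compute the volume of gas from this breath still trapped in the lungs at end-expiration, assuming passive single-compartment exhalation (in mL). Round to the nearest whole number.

179

Flow: 47 L/min ÷ 60 = 0.7833 L/s.
R = (PIP − Pplat)/V̇ = (27 − 15) / 0.7833 = 12.0/0.7833 = 15.32 cmH2O·s/L.
C = Vt/(Pplat − PEEP) = 525.0 / (15 − 6) = 525.0/9.0 = 58.333 mL/cmH2O.
τ = R × C = 15.32 × 0.05833 L/cmH2O = 0.8936 s.
Fraction remaining = e^(−Te/τ) = e^(−0.96/0.8936) = 0.3415.
Trapped volume = 525.0 × 0.3415 = 179.29 mL.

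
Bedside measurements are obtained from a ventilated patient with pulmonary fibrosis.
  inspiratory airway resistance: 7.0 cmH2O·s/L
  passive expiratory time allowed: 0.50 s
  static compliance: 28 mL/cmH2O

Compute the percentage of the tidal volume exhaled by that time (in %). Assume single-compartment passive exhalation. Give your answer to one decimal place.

92.2

τ = R × C = 7.0 × 28 mL/cmH2O = 7.0 × 0.028 L/cmH2O = 0.196 s.
Passive exhalation: V(t)/V₀ = e^(−t/τ) = e^(−0.50/0.196) = 0.078.
Fraction exhaled = 1 − 0.078 = 0.922 → 92.2%.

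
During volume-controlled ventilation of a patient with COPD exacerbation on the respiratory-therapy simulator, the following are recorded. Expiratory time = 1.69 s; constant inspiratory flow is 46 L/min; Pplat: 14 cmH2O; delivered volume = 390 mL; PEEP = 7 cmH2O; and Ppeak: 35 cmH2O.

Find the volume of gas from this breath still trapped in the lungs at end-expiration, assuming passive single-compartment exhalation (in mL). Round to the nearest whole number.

129

Flow: 46 L/min ÷ 60 = 0.7667 L/s.
R = (PIP − Pplat)/V̇ = (35 − 14) / 0.7667 = 21.0/0.7667 = 27.39 cmH2O·s/L.
C = Vt/(Pplat − PEEP) = 390.0 / (14 − 7) = 390.0/7.0 = 55.714 mL/cmH2O.
τ = R × C = 27.39 × 0.05571 L/cmH2O = 1.526 s.
Fraction remaining = e^(−Te/τ) = e^(−1.69/1.526) = 0.3304.
Trapped volume = 390.0 × 0.3304 = 128.86 mL.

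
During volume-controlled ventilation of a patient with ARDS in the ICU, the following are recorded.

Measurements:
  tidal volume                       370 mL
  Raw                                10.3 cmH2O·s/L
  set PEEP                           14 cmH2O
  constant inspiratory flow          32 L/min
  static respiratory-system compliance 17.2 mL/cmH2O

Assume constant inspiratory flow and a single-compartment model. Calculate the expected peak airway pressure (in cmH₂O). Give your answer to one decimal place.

41.0

Flow: 32 L/min ÷ 60 = 0.5333 L/s.
Equation of motion (constant flow): PIP = Vt/C + R·V̇ + PEEP.
PIP = 370/17.2 + 10.3×0.5333 + 14 = 21.512 + 5.493 + 14 = 41.005 cmH2O.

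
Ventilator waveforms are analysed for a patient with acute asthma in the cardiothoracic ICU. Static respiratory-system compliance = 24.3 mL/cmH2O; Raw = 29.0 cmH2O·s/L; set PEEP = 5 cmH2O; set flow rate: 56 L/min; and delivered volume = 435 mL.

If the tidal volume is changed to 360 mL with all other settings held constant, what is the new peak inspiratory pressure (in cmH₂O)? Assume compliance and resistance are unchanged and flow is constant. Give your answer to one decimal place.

46.9

Flow: 56 L/min ÷ 60 = 0.9333 L/s.
PIP = Vt/C + R·V̇ + PEEP (constant-flow equation of motion).
Only the elastic term changes: ΔPIP = ΔVt / C = (360 − 435) / 24.3 = -3.086 cmH2O.
Original PIP = 435/24.3 + 29.0×0.9333 + 5 = 49.967 cmH2O; new PIP = 49.967 + (-3.086) = 46.881 cmH2O.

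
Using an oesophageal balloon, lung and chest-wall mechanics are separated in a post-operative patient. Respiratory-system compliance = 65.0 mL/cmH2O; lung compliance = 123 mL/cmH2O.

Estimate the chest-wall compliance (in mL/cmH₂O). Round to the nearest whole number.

1/Ccw = 1/Crs − 1/CL.
1/Ccw = 1/65.0 − 1/123 = 0.007255.
Ccw = 137.84 mL/cmH2O.

138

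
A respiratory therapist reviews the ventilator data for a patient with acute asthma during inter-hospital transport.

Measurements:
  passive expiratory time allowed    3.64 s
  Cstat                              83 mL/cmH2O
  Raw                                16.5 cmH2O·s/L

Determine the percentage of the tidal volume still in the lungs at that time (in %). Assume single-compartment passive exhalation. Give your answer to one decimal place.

7.0

τ = R × C = 16.5 × 83 mL/cmH2O = 16.5 × 0.083 L/cmH2O = 1.37 s.
Passive exhalation: V(t)/V₀ = e^(−t/τ) = e^(−3.64/1.37) = 0.07016.
Fraction remaining = 0.07016 → 7.016%.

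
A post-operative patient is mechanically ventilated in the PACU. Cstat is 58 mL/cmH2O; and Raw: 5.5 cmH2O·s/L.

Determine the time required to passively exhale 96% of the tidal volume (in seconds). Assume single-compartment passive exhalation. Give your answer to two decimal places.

τ = R × C = 5.5 × 58 mL/cmH2O = 5.5 × 0.058 L/cmH2O = 0.319 s.
Exhaled fraction f = 1 − e^(−t/τ) → t = −τ·ln(1 − f) = −0.319·ln(0.04) = 1.027 s.

1.03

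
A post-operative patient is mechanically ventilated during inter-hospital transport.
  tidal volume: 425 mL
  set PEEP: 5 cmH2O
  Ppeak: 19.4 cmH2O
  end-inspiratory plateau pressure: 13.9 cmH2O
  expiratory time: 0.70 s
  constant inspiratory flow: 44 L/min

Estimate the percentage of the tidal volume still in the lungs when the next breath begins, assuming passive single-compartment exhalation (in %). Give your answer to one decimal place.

14.2

Flow: 44 L/min ÷ 60 = 0.7333 L/s.
R = (PIP − Pplat)/V̇ = (19.4 − 13.9) / 0.7333 = 5.5/0.7333 = 7.5 cmH2O·s/L.
C = Vt/(Pplat − PEEP) = 425.0 / (13.9 − 5) = 425.0/8.9 = 47.753 mL/cmH2O.
τ = R × C = 7.5 × 0.04775 L/cmH2O = 0.3581 s.
Fraction remaining at end-expiration = e^(−Te/τ) = e^(−0.70/0.3581) = 0.1416 → 14.16%.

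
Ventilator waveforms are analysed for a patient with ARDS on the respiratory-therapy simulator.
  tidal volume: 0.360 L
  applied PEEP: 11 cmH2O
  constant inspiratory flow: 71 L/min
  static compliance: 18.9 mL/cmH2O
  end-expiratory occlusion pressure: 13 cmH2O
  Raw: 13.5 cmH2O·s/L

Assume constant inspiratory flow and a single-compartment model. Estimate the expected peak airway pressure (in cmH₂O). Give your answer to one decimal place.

Flow: 71 L/min ÷ 60 = 1.1833 L/s.
Total PEEP = 13 cmH2O (set 11 + intrinsic 2); this is the baseline alveolar pressure.
Equation of motion (constant flow): PIP = Vt/C + R·V̇ + PEEP.
PIP = 360/18.9 + 13.5×1.1833 + 13 = 19.048 + 15.975 + 13 = 48.023 cmH2O.

48.0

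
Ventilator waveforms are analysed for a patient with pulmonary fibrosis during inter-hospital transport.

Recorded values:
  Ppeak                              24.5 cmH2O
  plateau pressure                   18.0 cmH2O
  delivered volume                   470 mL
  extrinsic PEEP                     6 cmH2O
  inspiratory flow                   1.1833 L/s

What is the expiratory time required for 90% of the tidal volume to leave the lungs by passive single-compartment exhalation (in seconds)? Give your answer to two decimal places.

0.50

R = (PIP − Pplat)/V̇ = (24.5 − 18.0) / 1.1833 = 6.5/1.1833 = 5.493 cmH2O·s/L.
C = Vt/(Pplat − PEEP) = 470.0 / (18.0 − 6) = 470.0/12.0 = 39.167 mL/cmH2O.
τ = R × C = 5.493 × 0.03917 L/cmH2O = 0.2152 s.
t = −τ·ln(1 − 0.90) = −0.2152·ln(0.1) = 0.4955 s.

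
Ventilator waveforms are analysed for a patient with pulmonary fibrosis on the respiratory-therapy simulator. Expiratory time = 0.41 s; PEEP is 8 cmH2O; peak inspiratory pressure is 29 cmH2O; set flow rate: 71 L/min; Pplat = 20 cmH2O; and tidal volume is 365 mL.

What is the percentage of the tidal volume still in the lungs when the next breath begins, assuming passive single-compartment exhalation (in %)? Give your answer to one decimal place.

Flow: 71 L/min ÷ 60 = 1.1833 L/s.
R = (PIP − Pplat)/V̇ = (29 − 20) / 1.1833 = 9.0/1.1833 = 7.606 cmH2O·s/L.
C = Vt/(Pplat − PEEP) = 365.0 / (20 − 8) = 365.0/12.0 = 30.417 mL/cmH2O.
τ = R × C = 7.606 × 0.03042 L/cmH2O = 0.2314 s.
Fraction remaining at end-expiration = e^(−Te/τ) = e^(−0.41/0.2314) = 0.17 → 17.0%.

17.0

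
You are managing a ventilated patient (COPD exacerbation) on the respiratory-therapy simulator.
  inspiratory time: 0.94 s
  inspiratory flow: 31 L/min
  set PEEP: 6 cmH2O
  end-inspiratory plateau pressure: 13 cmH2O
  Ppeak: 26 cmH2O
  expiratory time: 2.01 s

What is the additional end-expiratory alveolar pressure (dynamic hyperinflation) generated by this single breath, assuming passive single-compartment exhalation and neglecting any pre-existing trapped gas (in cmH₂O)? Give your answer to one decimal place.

Flow: 31 L/min ÷ 60 = 0.5167 L/s.
Vt = flow × Ti = 0.5167 L/s × 0.94 s × 1000 mL/L = 485.7 mL.
R = (PIP − Pplat)/V̇ = (26 − 13) / 0.5167 = 13.0/0.5167 = 25.16 cmH2O·s/L.
C = Vt/(Pplat − PEEP) = 485.7 / (13 − 6) = 485.7/7.0 = 69.386 mL/cmH2O.
τ = R × C = 25.16 × 0.06939 L/cmH2O = 1.746 s.
Fraction remaining = e^(−Te/τ) = e^(−2.01/1.746) = 0.3163; trapped volume = 485.7 × 0.3163 = 153.63 mL.
Additional alveolar pressure from trapping ≈ V_trapped / C = 153.63 / 69.386 = 2.214 cmH2O.

2.2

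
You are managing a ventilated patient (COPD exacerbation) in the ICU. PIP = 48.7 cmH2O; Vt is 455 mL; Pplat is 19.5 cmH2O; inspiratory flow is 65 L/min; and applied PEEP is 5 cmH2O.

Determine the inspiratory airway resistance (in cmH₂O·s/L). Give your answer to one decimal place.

27.0

Flow: 65 L/min ÷ 60 = 1.0833 L/s.
Raw = (PIP − Pplat) / flow = (48.7 − 19.5) / 1.0833 = 29.2 / 1.0833 = 26.955 cmH2O·s/L.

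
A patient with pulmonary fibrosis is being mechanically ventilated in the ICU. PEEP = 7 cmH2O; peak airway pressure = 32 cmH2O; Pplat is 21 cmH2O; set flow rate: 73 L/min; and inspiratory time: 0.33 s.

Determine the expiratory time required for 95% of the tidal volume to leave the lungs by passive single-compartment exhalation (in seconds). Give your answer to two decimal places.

Flow: 73 L/min ÷ 60 = 1.2167 L/s.
Vt = flow × Ti = 1.2167 L/s × 0.33 s × 1000 mL/L = 401.51 mL.
R = (PIP − Pplat)/V̇ = (32 − 21) / 1.2167 = 11.0/1.2167 = 9.041 cmH2O·s/L.
C = Vt/(Pplat − PEEP) = 401.51 / (21 − 7) = 401.51/14.0 = 28.679 mL/cmH2O.
τ = R × C = 9.041 × 0.02868 L/cmH2O = 0.2593 s.
t = −τ·ln(1 − 0.95) = −0.2593·ln(0.05) = 0.7768 s.

0.78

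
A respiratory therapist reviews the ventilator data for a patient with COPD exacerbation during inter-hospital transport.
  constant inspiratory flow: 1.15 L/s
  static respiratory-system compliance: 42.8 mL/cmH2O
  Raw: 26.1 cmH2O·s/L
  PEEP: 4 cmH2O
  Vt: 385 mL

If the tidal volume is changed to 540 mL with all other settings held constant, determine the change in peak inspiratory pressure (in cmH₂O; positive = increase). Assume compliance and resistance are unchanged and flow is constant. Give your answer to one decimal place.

3.6

PIP = Vt/C + R·V̇ + PEEP (constant-flow equation of motion).
Only the elastic term changes: ΔPIP = ΔVt / C = (540 − 385) / 42.8 = 3.621 cmH2O.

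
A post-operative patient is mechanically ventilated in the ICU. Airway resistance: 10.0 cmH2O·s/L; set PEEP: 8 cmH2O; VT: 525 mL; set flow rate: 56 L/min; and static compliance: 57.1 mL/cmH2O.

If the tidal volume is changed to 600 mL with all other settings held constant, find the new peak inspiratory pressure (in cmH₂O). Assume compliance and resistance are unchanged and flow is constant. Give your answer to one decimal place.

Flow: 56 L/min ÷ 60 = 0.9333 L/s.
PIP = Vt/C + R·V̇ + PEEP (constant-flow equation of motion).
Only the elastic term changes: ΔPIP = ΔVt / C = (600 − 525) / 57.1 = 1.313 cmH2O.
Original PIP = 525/57.1 + 10.0×0.9333 + 8 = 26.527 cmH2O; new PIP = 26.527 + (1.313) = 27.84 cmH2O.

27.8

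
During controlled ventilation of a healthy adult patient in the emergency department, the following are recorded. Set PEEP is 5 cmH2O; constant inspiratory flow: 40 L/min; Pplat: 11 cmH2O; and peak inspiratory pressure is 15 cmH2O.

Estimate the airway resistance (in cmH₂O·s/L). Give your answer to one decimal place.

Flow: 40 L/min ÷ 60 = 0.6667 L/s.
Raw = (PIP − Pplat) / flow = (15 − 11) / 0.6667 = 4.0 / 0.6667 = 6.0 cmH2O·s/L.

6.0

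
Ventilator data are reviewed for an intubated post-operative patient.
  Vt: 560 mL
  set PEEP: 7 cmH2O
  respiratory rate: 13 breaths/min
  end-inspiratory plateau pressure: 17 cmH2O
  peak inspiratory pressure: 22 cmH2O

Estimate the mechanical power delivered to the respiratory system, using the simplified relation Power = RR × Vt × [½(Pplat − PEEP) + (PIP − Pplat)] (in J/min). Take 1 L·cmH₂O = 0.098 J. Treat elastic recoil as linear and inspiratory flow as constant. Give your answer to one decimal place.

7.1

Per-breath work = Vt × [½(Pplat−PEEP) + (PIP−Pplat)] = 0.560 × [0.5×10.0 + 5.0] = 0.560 × 10.0 = 5.6 L·cmH2O.
Power = 13 × 5.6 = 72.8 L·cmH2O/min.
× 0.098 J/(L·cmH2O) → 7.134 J/min.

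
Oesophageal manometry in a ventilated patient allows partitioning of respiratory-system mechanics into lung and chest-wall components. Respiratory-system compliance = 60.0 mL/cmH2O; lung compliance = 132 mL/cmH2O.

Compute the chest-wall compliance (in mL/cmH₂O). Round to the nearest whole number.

1/Ccw = 1/Crs − 1/CL.
1/Ccw = 1/60.0 − 1/132 = 0.009091.
Ccw = 110.0 mL/cmH2O.

110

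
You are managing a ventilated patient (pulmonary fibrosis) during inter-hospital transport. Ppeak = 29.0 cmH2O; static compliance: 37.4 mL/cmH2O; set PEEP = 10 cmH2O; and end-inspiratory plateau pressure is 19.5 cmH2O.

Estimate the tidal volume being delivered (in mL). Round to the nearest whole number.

Vt = Cstat × (Pplat − PEEP) = 37.4 × (19.5 − 10) = 37.4 × 9.5 = 355.3 mL.

355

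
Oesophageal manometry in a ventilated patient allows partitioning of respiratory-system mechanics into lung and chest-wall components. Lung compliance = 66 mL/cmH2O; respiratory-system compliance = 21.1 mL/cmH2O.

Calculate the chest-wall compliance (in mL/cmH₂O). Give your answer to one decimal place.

31.0

1/Ccw = 1/Crs − 1/CL.
1/Ccw = 1/21.1 − 1/66 = 0.03224.
Ccw = 31.017 mL/cmH2O.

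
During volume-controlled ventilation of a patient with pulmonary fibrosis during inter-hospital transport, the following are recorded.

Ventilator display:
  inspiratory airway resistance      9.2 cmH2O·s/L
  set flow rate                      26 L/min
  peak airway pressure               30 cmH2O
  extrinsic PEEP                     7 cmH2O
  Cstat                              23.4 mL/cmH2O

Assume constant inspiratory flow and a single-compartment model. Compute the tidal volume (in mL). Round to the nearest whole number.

445

Flow: 26 L/min ÷ 60 = 0.4333 L/s.
Equation of motion (constant flow): PIP = Vt/C + R·V̇ + PEEP.
Vt/C = PIP − R·V̇ − PEEP = 30 − 3.986 − 7 = 19.014 cmH2O.
Vt = C × 19.014 = 23.4 × 19.014 = 444.93 mL.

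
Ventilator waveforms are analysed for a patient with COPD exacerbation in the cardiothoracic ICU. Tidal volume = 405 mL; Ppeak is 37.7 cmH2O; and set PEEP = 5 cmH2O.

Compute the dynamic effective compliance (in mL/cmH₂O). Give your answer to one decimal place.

12.4

Dynamic compliance = Vt / (PIP − PEEP) = 405 / (37.7 − 5) = 405 / 32.7 = 12.385 mL/cmH2O.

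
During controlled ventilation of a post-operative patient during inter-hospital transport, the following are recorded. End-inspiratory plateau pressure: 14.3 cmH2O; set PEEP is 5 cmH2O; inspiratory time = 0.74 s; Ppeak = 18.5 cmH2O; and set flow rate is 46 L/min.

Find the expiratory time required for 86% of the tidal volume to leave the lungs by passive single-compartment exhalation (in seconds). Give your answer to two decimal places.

0.66

Flow: 46 L/min ÷ 60 = 0.7667 L/s.
Vt = flow × Ti = 0.7667 L/s × 0.74 s × 1000 mL/L = 567.36 mL.
R = (PIP − Pplat)/V̇ = (18.5 − 14.3) / 0.7667 = 4.2/0.7667 = 5.478 cmH2O·s/L.
C = Vt/(Pplat − PEEP) = 567.36 / (14.3 − 5) = 567.36/9.3 = 61.006 mL/cmH2O.
τ = R × C = 5.478 × 0.06101 L/cmH2O = 0.3342 s.
t = −τ·ln(1 − 0.86) = −0.3342·ln(0.14) = 0.6571 s.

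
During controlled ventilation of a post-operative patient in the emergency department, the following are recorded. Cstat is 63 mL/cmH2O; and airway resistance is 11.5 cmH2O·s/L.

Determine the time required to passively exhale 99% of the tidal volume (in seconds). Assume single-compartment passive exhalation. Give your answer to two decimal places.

3.34

τ = R × C = 11.5 × 63 mL/cmH2O = 11.5 × 0.063 L/cmH2O = 0.7245 s.
Exhaled fraction f = 1 − e^(−t/τ) → t = −τ·ln(1 − f) = −0.7245·ln(0.01) = 3.336 s.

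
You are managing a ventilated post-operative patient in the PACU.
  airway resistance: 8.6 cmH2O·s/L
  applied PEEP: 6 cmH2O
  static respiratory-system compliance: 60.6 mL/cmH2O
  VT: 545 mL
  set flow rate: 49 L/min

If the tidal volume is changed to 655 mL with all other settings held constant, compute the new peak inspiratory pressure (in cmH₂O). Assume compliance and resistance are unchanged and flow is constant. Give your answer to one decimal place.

Flow: 49 L/min ÷ 60 = 0.8167 L/s.
PIP = Vt/C + R·V̇ + PEEP (constant-flow equation of motion).
Only the elastic term changes: ΔPIP = ΔVt / C = (655 − 545) / 60.6 = 1.815 cmH2O.
Original PIP = 545/60.6 + 8.6×0.8167 + 6 = 22.017 cmH2O; new PIP = 22.017 + (1.815) = 23.832 cmH2O.

23.8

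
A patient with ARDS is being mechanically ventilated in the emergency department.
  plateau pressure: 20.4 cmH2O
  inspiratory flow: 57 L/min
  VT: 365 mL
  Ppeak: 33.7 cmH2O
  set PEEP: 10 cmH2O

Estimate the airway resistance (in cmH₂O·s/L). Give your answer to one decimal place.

Flow: 57 L/min ÷ 60 = 0.95 L/s.
Raw = (PIP − Pplat) / flow = (33.7 − 20.4) / 0.95 = 13.3 / 0.95 = 14.0 cmH2O·s/L.

14.0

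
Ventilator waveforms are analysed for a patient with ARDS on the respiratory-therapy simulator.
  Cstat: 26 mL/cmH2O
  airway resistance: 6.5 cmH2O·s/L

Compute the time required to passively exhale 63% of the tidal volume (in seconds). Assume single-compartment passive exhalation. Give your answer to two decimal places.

τ = R × C = 6.5 × 26 mL/cmH2O = 6.5 × 0.026 L/cmH2O = 0.169 s.
Exhaled fraction f = 1 − e^(−t/τ) → t = −τ·ln(1 − f) = −0.169·ln(0.37) = 0.168 s.

0.17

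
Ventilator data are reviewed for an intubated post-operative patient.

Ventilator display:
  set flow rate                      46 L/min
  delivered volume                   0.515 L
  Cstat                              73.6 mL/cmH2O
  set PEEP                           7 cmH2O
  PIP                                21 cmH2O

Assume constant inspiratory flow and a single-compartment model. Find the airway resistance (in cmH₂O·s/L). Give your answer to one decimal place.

9.1

Flow: 46 L/min ÷ 60 = 0.7667 L/s.
Equation of motion (constant flow): PIP = Vt/C + R·V̇ + PEEP.
R·V̇ = PIP − Vt/C − PEEP = 21 − 515/73.6 − 7 = 21 − 6.997 − 7 = 7.003 cmH2O.
R = 7.003 / 0.7667 = 9.134 cmH2O·s/L.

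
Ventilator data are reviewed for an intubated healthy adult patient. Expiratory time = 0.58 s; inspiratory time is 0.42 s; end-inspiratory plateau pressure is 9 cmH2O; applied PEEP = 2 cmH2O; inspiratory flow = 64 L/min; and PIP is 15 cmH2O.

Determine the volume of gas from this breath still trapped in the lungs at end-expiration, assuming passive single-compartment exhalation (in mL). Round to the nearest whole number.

Flow: 64 L/min ÷ 60 = 1.0667 L/s.
Vt = flow × Ti = 1.0667 L/s × 0.42 s × 1000 mL/L = 448.01 mL.
R = (PIP − Pplat)/V̇ = (15 − 9) / 1.0667 = 6.0/1.0667 = 5.625 cmH2O·s/L.
C = Vt/(Pplat − PEEP) = 448.01 / (9 − 2) = 448.01/7.0 = 64.001 mL/cmH2O.
τ = R × C = 5.625 × 0.064 L/cmH2O = 0.36 s.
Fraction remaining = e^(−Te/τ) = e^(−0.58/0.36) = 0.1997.
Trapped volume = 448.01 × 0.1997 = 89.468 mL.

89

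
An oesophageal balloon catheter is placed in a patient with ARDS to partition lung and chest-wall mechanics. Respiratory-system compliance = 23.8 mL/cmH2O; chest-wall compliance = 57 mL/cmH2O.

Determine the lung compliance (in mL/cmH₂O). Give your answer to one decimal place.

40.9

1/CL = 1/Crs − 1/Ccw.
1/CL = 1/23.8 − 1/57 = 0.02447.
CL = 40.866 mL/cmH2O.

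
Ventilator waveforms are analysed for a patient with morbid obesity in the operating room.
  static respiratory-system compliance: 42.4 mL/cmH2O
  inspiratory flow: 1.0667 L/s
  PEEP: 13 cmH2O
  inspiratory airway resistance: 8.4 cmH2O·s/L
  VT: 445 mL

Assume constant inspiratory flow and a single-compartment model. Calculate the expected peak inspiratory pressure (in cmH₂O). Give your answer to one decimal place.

32.5

Equation of motion (constant flow): PIP = Vt/C + R·V̇ + PEEP.
PIP = 445/42.4 + 8.4×1.0667 + 13 = 10.495 + 8.96 + 13 = 32.455 cmH2O.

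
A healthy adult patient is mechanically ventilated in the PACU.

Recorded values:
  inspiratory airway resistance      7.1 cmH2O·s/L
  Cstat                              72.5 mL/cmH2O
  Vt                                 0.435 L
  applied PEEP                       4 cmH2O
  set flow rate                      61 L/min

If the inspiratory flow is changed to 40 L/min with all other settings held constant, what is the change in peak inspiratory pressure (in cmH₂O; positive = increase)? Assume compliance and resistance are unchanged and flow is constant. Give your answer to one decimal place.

Flow: 61 L/min ÷ 60 = 1.0167 L/s.
New flow: 40 L/min ÷ 60 = 0.6667 L/s.
PIP = Vt/C + R·V̇ + PEEP (constant-flow equation of motion).
Only the resistive term changes: ΔPIP = R × ΔV̇ = 7.1 × (0.6667 − 1.0167) = 7.1 × -0.35 = -2.485 cmH2O.

-2.5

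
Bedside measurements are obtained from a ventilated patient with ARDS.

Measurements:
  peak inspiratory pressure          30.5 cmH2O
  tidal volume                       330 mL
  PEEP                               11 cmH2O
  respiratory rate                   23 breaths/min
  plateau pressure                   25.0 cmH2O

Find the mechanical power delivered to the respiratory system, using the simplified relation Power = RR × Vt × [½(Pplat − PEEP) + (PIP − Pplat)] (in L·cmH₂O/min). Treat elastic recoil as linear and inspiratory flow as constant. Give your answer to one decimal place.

Per-breath work = Vt × [½(Pplat−PEEP) + (PIP−Pplat)] = 0.330 × [0.5×14.0 + 5.5] = 0.330 × 12.5 = 4.125 L·cmH2O.
Power = 23 × 4.125 = 94.875 L·cmH2O/min.

94.9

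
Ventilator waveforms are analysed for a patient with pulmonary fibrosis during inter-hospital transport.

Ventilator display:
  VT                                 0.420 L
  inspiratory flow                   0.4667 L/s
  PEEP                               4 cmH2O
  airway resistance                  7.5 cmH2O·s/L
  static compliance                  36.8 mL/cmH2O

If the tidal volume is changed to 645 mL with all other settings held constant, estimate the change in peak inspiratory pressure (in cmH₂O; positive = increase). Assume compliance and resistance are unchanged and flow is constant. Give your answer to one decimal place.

PIP = Vt/C + R·V̇ + PEEP (constant-flow equation of motion).
Only the elastic term changes: ΔPIP = ΔVt / C = (645 − 420) / 36.8 = 6.114 cmH2O.

6.1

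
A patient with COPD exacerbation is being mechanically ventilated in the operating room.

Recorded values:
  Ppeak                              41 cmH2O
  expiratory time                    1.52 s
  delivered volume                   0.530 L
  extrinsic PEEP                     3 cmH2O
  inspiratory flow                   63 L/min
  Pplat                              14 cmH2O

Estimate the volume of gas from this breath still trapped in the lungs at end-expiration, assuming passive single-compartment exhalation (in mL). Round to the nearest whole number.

Flow: 63 L/min ÷ 60 = 1.05 L/s.
R = (PIP − Pplat)/V̇ = (41 − 14) / 1.05 = 27.0/1.05 = 25.714 cmH2O·s/L.
C = Vt/(Pplat − PEEP) = 530.0 / (14 − 3) = 530.0/11.0 = 48.182 mL/cmH2O.
τ = R × C = 25.714 × 0.04818 L/cmH2O = 1.239 s.
Fraction remaining = e^(−Te/τ) = e^(−1.52/1.239) = 0.2932.
Trapped volume = 530.0 × 0.2932 = 155.4 mL.

155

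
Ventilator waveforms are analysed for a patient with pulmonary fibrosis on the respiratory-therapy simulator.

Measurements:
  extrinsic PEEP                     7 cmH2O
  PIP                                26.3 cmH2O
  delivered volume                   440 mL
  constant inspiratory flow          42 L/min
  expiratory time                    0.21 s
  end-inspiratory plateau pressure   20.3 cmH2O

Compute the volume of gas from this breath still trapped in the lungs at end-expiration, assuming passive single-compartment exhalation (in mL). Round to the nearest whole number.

Flow: 42 L/min ÷ 60 = 0.7 L/s.
R = (PIP − Pplat)/V̇ = (26.3 − 20.3) / 0.7 = 6.0/0.7 = 8.571 cmH2O·s/L.
C = Vt/(Pplat − PEEP) = 440.0 / (20.3 − 7) = 440.0/13.3 = 33.083 mL/cmH2O.
τ = R × C = 8.571 × 0.03308 L/cmH2O = 0.2835 s.
Fraction remaining = e^(−Te/τ) = e^(−0.21/0.2835) = 0.4768.
Trapped volume = 440.0 × 0.4768 = 209.79 mL.

210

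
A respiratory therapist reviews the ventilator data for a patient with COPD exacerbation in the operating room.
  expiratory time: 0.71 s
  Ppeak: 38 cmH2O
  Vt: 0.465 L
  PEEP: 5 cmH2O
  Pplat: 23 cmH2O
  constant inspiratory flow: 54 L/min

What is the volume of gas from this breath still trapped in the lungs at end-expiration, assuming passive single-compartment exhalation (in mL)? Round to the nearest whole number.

Flow: 54 L/min ÷ 60 = 0.9 L/s.
R = (PIP − Pplat)/V̇ = (38 − 23) / 0.9 = 15.0/0.9 = 16.667 cmH2O·s/L.
C = Vt/(Pplat − PEEP) = 465.0 / (23 − 5) = 465.0/18.0 = 25.833 mL/cmH2O.
τ = R × C = 16.667 × 0.02583 L/cmH2O = 0.4305 s.
Fraction remaining = e^(−Te/τ) = e^(−0.71/0.4305) = 0.1922.
Trapped volume = 465.0 × 0.1922 = 89.373 mL.

89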